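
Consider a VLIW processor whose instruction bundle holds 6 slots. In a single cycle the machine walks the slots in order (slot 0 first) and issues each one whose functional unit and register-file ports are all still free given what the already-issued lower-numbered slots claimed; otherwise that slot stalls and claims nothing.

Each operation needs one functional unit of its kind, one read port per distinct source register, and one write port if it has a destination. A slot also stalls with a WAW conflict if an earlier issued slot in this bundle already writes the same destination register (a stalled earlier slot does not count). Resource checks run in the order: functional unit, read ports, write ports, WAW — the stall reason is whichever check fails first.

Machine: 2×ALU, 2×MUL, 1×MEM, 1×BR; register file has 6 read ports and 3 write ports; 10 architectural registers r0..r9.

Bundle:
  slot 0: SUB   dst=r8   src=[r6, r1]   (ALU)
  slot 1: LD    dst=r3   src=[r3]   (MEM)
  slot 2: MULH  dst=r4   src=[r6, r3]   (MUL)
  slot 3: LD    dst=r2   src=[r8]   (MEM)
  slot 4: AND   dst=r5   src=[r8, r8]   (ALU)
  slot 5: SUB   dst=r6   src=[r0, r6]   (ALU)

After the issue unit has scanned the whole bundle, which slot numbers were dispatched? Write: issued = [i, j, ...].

  0. ALU→r8 ⇒ go  {1A/2Mu/1Ld/1B | 4r 2w}
  1. MEM→r3 ⇒ go  {1A/2Mu/0Ld/1B | 3r 1w}
  2. MUL→r4 ⇒ go  {1A/1Mu/0Ld/1B | 1r 0w}
  3. MEM→r2 ⇒ no(FU)  {1A/1Mu/0Ld/1B | 1r 0w}
  4. ALU→r5 ⇒ no(WR_PORT)  {1A/1Mu/0Ld/1B | 1r 0w}
  5. ALU→r6 ⇒ no(RD_PORT)  {1A/1Mu/0Ld/1B | 1r 0w}

issued = [0, 1, 2]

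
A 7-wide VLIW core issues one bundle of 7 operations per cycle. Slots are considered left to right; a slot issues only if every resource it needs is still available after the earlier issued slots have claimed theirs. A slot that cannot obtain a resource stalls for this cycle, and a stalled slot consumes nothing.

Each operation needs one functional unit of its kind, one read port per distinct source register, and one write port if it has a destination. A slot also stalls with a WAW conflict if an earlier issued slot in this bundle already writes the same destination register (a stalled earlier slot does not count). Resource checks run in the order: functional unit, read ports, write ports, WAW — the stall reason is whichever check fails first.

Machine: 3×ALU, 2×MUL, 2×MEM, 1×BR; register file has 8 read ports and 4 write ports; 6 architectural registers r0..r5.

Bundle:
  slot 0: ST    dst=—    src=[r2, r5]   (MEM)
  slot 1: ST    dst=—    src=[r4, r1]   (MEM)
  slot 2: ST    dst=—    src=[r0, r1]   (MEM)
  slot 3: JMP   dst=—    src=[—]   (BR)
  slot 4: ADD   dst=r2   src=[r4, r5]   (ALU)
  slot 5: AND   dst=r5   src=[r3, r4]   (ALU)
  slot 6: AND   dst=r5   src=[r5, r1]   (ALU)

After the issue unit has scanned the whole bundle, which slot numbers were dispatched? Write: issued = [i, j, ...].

issued = [0, 1, 3, 4, 5]

[0] MEM needs rd=2 wr=0: ok; after: ALU=3 MUL=2 MEM=1 BR=1, R=6, W=4
[1] MEM needs rd=2 wr=0: ok; after: ALU=3 MUL=2 MEM=0 BR=1, R=4, W=4
[2] MEM needs rd=2 wr=0: FU; after: ALU=3 MUL=2 MEM=0 BR=1, R=4, W=4
[3] BR needs rd=0 wr=0: ok; after: ALU=3 MUL=2 MEM=0 BR=0, R=4, W=4
[4] ALU needs rd=2 wr=1: ok; after: ALU=2 MUL=2 MEM=0 BR=0, R=2, W=3
[5] ALU needs rd=2 wr=1: ok; after: ALU=1 MUL=2 MEM=0 BR=0, R=0, W=2
[6] ALU needs rd=2 wr=1: RD_PORT; after: ALU=1 MUL=2 MEM=0 BR=0, R=0, W=2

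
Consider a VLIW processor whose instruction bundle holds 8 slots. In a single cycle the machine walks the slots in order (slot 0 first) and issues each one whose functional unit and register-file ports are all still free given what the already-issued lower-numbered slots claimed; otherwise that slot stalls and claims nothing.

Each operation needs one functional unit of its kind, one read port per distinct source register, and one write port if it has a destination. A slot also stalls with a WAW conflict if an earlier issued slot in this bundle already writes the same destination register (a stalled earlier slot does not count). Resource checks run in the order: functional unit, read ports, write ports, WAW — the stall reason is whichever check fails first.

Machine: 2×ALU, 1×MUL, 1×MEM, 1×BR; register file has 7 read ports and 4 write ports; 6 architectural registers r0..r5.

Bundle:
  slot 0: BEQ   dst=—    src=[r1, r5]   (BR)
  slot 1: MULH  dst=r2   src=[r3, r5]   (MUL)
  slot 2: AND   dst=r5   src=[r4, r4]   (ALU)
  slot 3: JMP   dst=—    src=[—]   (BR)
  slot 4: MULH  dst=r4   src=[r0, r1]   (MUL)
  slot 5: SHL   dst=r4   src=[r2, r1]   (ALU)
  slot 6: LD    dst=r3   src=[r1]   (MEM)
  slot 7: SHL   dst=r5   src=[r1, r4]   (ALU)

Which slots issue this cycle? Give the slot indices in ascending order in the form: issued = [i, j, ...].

issued = [0, 1, 2, 5]

(0) want 1×BR +2rd +0wr — yes → AL2|MU1|ME1|BR0|rd5|wr4
(1) want 1×MUL +2rd +1wr — yes → AL2|MU0|ME1|BR0|rd3|wr3
(2) want 1×ALU +1rd +1wr — yes → AL1|MU0|ME1|BR0|rd2|wr2
(3) want 1×BR +0rd +0wr — FU → AL1|MU0|ME1|BR0|rd2|wr2
(4) want 1×MUL +2rd +1wr — FU → AL1|MU0|ME1|BR0|rd2|wr2
(5) want 1×ALU +2rd +1wr — yes → AL0|MU0|ME1|BR0|rd0|wr1
(6) want 1×MEM +1rd +1wr — RD_PORT → AL0|MU0|ME1|BR0|rd0|wr1
(7) want 1×ALU +2rd +1wr — FU → AL0|MU0|ME1|BR0|rd0|wr1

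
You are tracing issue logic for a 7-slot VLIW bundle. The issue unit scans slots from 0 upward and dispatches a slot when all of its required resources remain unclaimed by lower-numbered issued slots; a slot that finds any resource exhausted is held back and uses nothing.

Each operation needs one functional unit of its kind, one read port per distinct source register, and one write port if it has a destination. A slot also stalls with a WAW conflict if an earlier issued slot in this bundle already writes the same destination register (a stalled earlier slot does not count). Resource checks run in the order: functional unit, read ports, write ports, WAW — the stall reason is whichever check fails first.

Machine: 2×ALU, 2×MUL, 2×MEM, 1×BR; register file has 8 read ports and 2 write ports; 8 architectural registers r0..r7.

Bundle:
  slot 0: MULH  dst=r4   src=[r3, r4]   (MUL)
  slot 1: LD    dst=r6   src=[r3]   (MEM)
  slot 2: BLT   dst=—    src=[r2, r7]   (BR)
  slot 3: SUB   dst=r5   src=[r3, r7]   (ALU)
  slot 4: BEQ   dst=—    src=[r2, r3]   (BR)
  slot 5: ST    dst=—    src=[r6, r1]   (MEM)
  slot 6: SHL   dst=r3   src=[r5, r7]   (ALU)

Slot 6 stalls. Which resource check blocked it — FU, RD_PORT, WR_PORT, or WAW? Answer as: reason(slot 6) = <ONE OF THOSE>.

reason(slot 6) = RD_PORT

[0] MUL needs rd=2 wr=1: ok; after: ALU=2 MUL=1 MEM=2 BR=1, R=6, W=1
[1] MEM needs rd=1 wr=1: ok; after: ALU=2 MUL=1 MEM=1 BR=1, R=5, W=0
[2] BR needs rd=2 wr=0: ok; after: ALU=2 MUL=1 MEM=1 BR=0, R=3, W=0
[3] ALU needs rd=2 wr=1: WR_PORT; after: ALU=2 MUL=1 MEM=1 BR=0, R=3, W=0
[4] BR needs rd=2 wr=0: FU; after: ALU=2 MUL=1 MEM=1 BR=0, R=3, W=0
[5] MEM needs rd=2 wr=0: ok; after: ALU=2 MUL=1 MEM=0 BR=0, R=1, W=0
[6] ALU needs rd=2 wr=1: RD_PORT; after: ALU=2 MUL=1 MEM=0 BR=0, R=1, W=0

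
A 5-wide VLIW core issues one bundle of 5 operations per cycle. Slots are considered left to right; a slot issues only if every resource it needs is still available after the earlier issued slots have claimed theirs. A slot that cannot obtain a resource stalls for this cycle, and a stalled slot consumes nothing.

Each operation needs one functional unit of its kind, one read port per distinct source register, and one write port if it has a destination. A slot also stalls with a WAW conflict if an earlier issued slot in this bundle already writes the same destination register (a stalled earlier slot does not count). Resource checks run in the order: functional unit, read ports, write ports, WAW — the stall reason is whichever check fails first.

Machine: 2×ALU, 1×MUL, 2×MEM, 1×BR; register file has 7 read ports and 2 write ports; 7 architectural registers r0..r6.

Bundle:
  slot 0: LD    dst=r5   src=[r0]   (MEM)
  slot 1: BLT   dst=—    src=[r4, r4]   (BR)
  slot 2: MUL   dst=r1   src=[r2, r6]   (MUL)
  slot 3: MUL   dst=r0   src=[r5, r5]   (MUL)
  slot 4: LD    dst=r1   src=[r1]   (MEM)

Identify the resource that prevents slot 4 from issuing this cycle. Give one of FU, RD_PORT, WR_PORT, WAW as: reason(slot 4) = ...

slot 0 (MEM): ISSUE — free A2,Mu1,Ld1,B1 rp6 wp1
slot 1 (BR): ISSUE — free A2,Mu1,Ld1,B0 rp5 wp1
slot 2 (MUL): ISSUE — free A2,Mu0,Ld1,B0 rp3 wp0
slot 3 (MUL): stall FU — free A2,Mu0,Ld1,B0 rp3 wp0
slot 4 (MEM): stall WR_PORT — free A2,Mu0,Ld1,B0 rp3 wp0

reason(slot 4) = WR_PORT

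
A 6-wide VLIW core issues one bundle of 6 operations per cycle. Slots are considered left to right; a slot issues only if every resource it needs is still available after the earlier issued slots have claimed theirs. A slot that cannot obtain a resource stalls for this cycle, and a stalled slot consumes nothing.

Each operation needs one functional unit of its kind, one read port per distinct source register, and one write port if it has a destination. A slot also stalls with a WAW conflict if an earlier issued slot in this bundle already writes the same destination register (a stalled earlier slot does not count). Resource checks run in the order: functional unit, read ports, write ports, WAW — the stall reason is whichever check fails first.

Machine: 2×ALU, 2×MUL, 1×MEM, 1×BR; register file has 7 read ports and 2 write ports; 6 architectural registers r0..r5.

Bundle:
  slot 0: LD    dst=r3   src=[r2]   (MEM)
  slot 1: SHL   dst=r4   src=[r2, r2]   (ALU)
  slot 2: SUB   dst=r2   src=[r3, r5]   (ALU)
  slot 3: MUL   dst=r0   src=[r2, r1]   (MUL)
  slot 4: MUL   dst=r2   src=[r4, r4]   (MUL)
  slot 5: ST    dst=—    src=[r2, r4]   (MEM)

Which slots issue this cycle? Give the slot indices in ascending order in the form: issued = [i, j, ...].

(0) want 1×MEM +1rd +1wr — yes → AL2|MU2|ME0|BR1|rd6|wr1
(1) want 1×ALU +1rd +1wr — yes → AL1|MU2|ME0|BR1|rd5|wr0
(2) want 1×ALU +2rd +1wr — WR_PORT → AL1|MU2|ME0|BR1|rd5|wr0
(3) want 1×MUL +2rd +1wr — WR_PORT → AL1|MU2|ME0|BR1|rd5|wr0
(4) want 1×MUL +1rd +1wr — WR_PORT → AL1|MU2|ME0|BR1|rd5|wr0
(5) want 1×MEM +2rd +0wr — FU → AL1|MU2|ME0|BR1|rd5|wr0

issued = [0, 1]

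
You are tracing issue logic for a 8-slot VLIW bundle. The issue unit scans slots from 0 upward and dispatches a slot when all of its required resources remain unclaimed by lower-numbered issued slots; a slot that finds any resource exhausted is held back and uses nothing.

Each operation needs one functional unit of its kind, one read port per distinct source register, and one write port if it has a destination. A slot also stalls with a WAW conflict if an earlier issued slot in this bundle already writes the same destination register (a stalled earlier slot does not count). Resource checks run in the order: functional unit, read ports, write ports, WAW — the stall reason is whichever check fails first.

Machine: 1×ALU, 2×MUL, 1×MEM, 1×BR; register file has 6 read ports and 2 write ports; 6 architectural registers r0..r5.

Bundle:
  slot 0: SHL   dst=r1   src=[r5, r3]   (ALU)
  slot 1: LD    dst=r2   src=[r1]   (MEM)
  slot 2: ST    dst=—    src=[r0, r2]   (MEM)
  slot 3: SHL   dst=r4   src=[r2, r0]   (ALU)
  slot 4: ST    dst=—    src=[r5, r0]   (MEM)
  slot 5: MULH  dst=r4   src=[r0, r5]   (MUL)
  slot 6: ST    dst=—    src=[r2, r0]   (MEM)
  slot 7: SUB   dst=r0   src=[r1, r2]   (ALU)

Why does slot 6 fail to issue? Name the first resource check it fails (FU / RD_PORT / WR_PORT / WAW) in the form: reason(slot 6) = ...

[0] ALU needs rd=2 wr=1: ok; after: ALU=0 MUL=2 MEM=1 BR=1, R=4, W=1
[1] MEM needs rd=1 wr=1: ok; after: ALU=0 MUL=2 MEM=0 BR=1, R=3, W=0
[2] MEM needs rd=2 wr=0: FU; after: ALU=0 MUL=2 MEM=0 BR=1, R=3, W=0
[3] ALU needs rd=2 wr=1: FU; after: ALU=0 MUL=2 MEM=0 BR=1, R=3, W=0
[4] MEM needs rd=2 wr=0: FU; after: ALU=0 MUL=2 MEM=0 BR=1, R=3, W=0
[5] MUL needs rd=2 wr=1: WR_PORT; after: ALU=0 MUL=2 MEM=0 BR=1, R=3, W=0
[6] MEM needs rd=2 wr=0: FU; after: ALU=0 MUL=2 MEM=0 BR=1, R=3, W=0
[7] ALU needs rd=2 wr=1: FU; after: ALU=0 MUL=2 MEM=0 BR=1, R=3, W=0

reason(slot 6) = FU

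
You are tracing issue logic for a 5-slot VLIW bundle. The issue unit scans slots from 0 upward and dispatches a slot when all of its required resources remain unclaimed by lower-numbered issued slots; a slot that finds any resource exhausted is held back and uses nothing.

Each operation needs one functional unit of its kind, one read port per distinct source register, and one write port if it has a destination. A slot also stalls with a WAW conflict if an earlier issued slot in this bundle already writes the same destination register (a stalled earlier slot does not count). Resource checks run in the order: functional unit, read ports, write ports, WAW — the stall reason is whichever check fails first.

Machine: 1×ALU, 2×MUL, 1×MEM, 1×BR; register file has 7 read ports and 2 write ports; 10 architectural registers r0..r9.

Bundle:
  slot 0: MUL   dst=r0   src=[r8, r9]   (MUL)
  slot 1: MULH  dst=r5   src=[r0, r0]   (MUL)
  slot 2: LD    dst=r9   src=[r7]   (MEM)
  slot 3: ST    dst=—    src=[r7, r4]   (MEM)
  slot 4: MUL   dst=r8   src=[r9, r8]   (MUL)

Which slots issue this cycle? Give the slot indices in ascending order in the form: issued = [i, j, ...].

  0. MUL→r0 ⇒ go  {1A/1Mu/1Ld/1B | 5r 1w}
  1. MUL→r5 ⇒ go  {1A/0Mu/1Ld/1B | 4r 0w}
  2. MEM→r9 ⇒ no(WR_PORT)  {1A/0Mu/1Ld/1B | 4r 0w}
  3. MEM ⇒ go  {1A/0Mu/0Ld/1B | 2r 0w}
  4. MUL→r8 ⇒ no(FU)  {1A/0Mu/0Ld/1B | 2r 0w}

issued = [0, 1, 3]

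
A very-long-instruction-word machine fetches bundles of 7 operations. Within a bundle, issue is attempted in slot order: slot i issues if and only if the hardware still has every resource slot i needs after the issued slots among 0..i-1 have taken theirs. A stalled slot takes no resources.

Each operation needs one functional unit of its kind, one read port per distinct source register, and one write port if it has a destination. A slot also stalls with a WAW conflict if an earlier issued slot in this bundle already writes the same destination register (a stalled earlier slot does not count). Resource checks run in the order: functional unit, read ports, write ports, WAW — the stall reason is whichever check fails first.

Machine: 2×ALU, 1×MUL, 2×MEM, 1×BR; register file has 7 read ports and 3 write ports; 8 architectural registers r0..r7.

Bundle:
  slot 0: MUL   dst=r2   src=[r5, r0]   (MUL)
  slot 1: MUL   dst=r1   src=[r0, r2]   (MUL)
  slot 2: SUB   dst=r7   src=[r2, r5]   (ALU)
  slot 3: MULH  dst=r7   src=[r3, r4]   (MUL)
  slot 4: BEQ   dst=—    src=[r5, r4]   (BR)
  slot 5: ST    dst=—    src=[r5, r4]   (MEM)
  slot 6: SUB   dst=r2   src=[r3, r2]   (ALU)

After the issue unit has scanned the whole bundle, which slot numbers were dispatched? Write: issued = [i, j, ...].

#0 MUL src=r5,r0 dispatched  <A:2 Mu:0 Ld:2 B:1 rd:5 wr:2>
#1 MUL src=r0,r2 held:FU  <A:2 Mu:0 Ld:2 B:1 rd:5 wr:2>
#2 ALU src=r2,r5 dispatched  <A:1 Mu:0 Ld:2 B:1 rd:3 wr:1>
#3 MUL src=r3,r4 held:FU  <A:1 Mu:0 Ld:2 B:1 rd:3 wr:1>
#4 BR src=r5,r4 dispatched  <A:1 Mu:0 Ld:2 B:0 rd:1 wr:1>
#5 MEM src=r5,r4 held:RD_PORT  <A:1 Mu:0 Ld:2 B:0 rd:1 wr:1>
#6 ALU src=r3,r2 held:RD_PORT  <A:1 Mu:0 Ld:2 B:0 rd:1 wr:1>

issued = [0, 2, 4]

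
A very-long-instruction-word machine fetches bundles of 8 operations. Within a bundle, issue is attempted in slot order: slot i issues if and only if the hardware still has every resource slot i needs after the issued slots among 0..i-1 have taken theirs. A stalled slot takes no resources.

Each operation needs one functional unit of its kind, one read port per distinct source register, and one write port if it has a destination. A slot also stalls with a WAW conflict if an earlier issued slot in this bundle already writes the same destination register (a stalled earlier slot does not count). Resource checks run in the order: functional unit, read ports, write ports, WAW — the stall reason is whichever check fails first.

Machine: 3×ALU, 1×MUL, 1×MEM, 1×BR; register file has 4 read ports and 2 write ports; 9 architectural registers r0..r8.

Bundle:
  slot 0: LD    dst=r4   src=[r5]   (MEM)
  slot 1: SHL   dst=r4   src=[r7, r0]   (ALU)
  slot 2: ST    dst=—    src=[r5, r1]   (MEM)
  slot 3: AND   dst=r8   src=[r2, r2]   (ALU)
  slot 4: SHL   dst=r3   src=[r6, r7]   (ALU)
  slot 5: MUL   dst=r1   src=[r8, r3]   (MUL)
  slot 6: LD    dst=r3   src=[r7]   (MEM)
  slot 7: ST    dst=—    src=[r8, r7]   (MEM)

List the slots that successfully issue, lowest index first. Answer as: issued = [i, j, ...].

issued = [0, 3]

#0 MEM src=r5 dispatched  <A:3 Mu:1 Ld:0 B:1 rd:3 wr:1>
#1 ALU src=r7,r0 held:WAW  <A:3 Mu:1 Ld:0 B:1 rd:3 wr:1>
#2 MEM src=r5,r1 held:FU  <A:3 Mu:1 Ld:0 B:1 rd:3 wr:1>
#3 ALU src=r2,r2 dispatched  <A:2 Mu:1 Ld:0 B:1 rd:2 wr:0>
#4 ALU src=r6,r7 held:WR_PORT  <A:2 Mu:1 Ld:0 B:1 rd:2 wr:0>
#5 MUL src=r8,r3 held:WR_PORT  <A:2 Mu:1 Ld:0 B:1 rd:2 wr:0>
#6 MEM src=r7 held:FU  <A:2 Mu:1 Ld:0 B:1 rd:2 wr:0>
#7 MEM src=r8,r7 held:FU  <A:2 Mu:1 Ld:0 B:1 rd:2 wr:0>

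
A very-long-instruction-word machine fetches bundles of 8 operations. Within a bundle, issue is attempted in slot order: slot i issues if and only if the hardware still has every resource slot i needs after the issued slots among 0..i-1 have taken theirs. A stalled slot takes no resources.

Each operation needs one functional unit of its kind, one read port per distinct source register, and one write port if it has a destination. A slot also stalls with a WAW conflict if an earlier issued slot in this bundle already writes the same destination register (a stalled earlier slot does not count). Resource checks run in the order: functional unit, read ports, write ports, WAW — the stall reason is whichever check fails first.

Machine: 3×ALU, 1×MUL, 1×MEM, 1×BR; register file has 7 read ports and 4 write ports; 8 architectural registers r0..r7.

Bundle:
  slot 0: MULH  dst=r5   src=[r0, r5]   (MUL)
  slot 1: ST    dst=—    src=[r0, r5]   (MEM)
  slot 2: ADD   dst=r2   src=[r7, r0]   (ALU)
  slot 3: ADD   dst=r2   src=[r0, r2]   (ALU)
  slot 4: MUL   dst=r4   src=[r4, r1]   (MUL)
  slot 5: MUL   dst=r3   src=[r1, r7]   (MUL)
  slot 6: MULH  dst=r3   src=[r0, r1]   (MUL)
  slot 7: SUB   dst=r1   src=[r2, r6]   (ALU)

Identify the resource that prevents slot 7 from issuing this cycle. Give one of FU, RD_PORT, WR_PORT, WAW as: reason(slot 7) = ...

  0. MUL→r5 ⇒ go  {3A/0Mu/1Ld/1B | 5r 3w}
  1. MEM ⇒ go  {3A/0Mu/0Ld/1B | 3r 3w}
  2. ALU→r2 ⇒ go  {2A/0Mu/0Ld/1B | 1r 2w}
  3. ALU→r2 ⇒ no(RD_PORT)  {2A/0Mu/0Ld/1B | 1r 2w}
  4. MUL→r4 ⇒ no(FU)  {2A/0Mu/0Ld/1B | 1r 2w}
  5. MUL→r3 ⇒ no(FU)  {2A/0Mu/0Ld/1B | 1r 2w}
  6. MUL→r3 ⇒ no(FU)  {2A/0Mu/0Ld/1B | 1r 2w}
  7. ALU→r1 ⇒ no(RD_PORT)  {2A/0Mu/0Ld/1B | 1r 2w}

reason(slot 7) = RD_PORT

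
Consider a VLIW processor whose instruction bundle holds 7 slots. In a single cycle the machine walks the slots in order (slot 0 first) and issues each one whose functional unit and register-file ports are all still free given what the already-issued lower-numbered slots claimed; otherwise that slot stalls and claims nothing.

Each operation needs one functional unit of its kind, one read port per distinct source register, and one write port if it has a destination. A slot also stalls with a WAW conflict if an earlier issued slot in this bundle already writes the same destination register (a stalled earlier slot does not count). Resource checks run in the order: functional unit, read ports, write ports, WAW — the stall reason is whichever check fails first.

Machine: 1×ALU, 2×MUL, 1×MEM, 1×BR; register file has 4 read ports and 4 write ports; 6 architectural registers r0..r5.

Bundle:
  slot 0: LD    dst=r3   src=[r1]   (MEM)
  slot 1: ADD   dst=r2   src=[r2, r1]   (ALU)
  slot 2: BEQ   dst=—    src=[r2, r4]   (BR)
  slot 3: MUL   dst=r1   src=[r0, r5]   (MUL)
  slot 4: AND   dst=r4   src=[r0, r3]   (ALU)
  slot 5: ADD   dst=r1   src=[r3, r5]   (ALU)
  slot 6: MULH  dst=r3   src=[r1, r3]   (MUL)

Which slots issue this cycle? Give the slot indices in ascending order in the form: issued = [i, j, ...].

#0 MEM src=r1 dispatched  <A:1 Mu:2 Ld:0 B:1 rd:3 wr:3>
#1 ALU src=r2,r1 dispatched  <A:0 Mu:2 Ld:0 B:1 rd:1 wr:2>
#2 BR src=r2,r4 held:RD_PORT  <A:0 Mu:2 Ld:0 B:1 rd:1 wr:2>
#3 MUL src=r0,r5 held:RD_PORT  <A:0 Mu:2 Ld:0 B:1 rd:1 wr:2>
#4 ALU src=r0,r3 held:FU  <A:0 Mu:2 Ld:0 B:1 rd:1 wr:2>
#5 ALU src=r3,r5 held:FU  <A:0 Mu:2 Ld:0 B:1 rd:1 wr:2>
#6 MUL src=r1,r3 held:RD_PORT  <A:0 Mu:2 Ld:0 B:1 rd:1 wr:2>

issued = [0, 1]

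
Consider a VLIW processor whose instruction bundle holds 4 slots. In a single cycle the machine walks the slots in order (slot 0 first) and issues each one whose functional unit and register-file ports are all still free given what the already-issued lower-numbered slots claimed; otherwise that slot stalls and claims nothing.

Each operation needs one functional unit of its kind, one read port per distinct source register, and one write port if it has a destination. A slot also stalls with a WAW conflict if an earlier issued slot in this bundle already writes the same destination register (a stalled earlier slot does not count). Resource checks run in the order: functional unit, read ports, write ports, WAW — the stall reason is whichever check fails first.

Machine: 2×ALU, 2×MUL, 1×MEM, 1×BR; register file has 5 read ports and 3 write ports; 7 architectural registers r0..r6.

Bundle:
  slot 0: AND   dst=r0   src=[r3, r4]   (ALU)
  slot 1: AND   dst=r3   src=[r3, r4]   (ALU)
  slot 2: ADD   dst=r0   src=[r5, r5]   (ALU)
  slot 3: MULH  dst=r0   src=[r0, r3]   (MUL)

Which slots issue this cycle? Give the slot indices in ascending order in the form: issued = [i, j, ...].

issued = [0, 1]

#0 ALU src=r3,r4 dispatched  <A:1 Mu:2 Ld:1 B:1 rd:3 wr:2>
#1 ALU src=r3,r4 dispatched  <A:0 Mu:2 Ld:1 B:1 rd:1 wr:1>
#2 ALU src=r5,r5 held:FU  <A:0 Mu:2 Ld:1 B:1 rd:1 wr:1>
#3 MUL src=r0,r3 held:RD_PORT  <A:0 Mu:2 Ld:1 B:1 rd:1 wr:1>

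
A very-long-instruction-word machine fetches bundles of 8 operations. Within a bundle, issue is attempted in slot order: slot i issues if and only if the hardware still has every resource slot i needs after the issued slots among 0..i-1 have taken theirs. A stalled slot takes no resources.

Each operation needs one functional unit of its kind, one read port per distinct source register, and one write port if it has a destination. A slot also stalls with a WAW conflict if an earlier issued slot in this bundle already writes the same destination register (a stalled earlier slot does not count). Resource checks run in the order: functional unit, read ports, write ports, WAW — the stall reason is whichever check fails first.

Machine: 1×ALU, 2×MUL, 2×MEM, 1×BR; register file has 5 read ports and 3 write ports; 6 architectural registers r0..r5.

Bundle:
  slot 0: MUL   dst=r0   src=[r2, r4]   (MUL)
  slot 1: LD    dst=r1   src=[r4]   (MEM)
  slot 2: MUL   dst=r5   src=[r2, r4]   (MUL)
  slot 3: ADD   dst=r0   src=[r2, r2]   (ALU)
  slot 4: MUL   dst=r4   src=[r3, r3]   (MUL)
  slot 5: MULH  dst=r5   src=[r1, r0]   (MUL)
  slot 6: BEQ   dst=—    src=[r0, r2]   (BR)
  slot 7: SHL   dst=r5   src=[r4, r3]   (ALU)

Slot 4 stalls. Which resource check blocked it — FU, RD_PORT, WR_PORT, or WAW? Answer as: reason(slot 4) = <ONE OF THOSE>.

reason(slot 4) = FU

slot 0 (MUL): ISSUE — free A1,Mu1,Ld2,B1 rp3 wp2
slot 1 (MEM): ISSUE — free A1,Mu1,Ld1,B1 rp2 wp1
slot 2 (MUL): ISSUE — free A1,Mu0,Ld1,B1 rp0 wp0
slot 3 (ALU): stall RD_PORT — free A1,Mu0,Ld1,B1 rp0 wp0
slot 4 (MUL): stall FU — free A1,Mu0,Ld1,B1 rp0 wp0
slot 5 (MUL): stall FU — free A1,Mu0,Ld1,B1 rp0 wp0
slot 6 (BR): stall RD_PORT — free A1,Mu0,Ld1,B1 rp0 wp0
slot 7 (ALU): stall RD_PORT — free A1,Mu0,Ld1,B1 rp0 wp0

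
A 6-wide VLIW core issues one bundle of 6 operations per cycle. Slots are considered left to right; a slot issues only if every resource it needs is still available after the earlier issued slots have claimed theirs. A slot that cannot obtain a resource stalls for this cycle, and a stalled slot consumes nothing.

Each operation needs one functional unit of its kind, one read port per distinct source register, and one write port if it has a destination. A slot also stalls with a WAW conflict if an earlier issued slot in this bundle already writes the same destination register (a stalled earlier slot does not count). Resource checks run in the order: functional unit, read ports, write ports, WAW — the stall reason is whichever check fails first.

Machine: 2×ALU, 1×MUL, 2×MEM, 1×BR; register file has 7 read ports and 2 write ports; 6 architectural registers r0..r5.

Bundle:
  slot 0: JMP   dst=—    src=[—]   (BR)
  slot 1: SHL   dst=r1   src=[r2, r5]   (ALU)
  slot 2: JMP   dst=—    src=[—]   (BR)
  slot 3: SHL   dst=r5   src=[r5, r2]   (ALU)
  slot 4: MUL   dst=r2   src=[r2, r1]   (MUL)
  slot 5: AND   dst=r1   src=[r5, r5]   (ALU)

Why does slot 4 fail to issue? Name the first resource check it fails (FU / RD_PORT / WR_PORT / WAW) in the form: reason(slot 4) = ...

slot 0 (BR): ISSUE — free A2,Mu1,Ld2,B0 rp7 wp2
slot 1 (ALU): ISSUE — free A1,Mu1,Ld2,B0 rp5 wp1
slot 2 (BR): stall FU — free A1,Mu1,Ld2,B0 rp5 wp1
slot 3 (ALU): ISSUE — free A0,Mu1,Ld2,B0 rp3 wp0
slot 4 (MUL): stall WR_PORT — free A0,Mu1,Ld2,B0 rp3 wp0
slot 5 (ALU): stall FU — free A0,Mu1,Ld2,B0 rp3 wp0

reason(slot 4) = WR_PORT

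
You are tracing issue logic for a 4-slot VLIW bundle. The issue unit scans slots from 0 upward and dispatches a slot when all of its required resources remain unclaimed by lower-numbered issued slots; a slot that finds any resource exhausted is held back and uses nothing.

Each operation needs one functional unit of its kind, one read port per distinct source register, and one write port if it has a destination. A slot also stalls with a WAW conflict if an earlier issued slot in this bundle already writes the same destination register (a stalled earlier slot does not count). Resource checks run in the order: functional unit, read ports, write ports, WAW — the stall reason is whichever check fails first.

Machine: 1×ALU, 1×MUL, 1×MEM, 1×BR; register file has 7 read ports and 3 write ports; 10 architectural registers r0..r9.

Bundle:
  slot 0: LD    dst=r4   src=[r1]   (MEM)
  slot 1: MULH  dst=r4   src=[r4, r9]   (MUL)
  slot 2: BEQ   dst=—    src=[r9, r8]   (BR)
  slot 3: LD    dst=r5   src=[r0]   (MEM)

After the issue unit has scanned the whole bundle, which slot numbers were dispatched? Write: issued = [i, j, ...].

#0 MEM src=r1 dispatched  <A:1 Mu:1 Ld:0 B:1 rd:6 wr:2>
#1 MUL src=r4,r9 held:WAW  <A:1 Mu:1 Ld:0 B:1 rd:6 wr:2>
#2 BR src=r9,r8 dispatched  <A:1 Mu:1 Ld:0 B:0 rd:4 wr:2>
#3 MEM src=r0 held:FU  <A:1 Mu:1 Ld:0 B:0 rd:4 wr:2>

issued = [0, 2]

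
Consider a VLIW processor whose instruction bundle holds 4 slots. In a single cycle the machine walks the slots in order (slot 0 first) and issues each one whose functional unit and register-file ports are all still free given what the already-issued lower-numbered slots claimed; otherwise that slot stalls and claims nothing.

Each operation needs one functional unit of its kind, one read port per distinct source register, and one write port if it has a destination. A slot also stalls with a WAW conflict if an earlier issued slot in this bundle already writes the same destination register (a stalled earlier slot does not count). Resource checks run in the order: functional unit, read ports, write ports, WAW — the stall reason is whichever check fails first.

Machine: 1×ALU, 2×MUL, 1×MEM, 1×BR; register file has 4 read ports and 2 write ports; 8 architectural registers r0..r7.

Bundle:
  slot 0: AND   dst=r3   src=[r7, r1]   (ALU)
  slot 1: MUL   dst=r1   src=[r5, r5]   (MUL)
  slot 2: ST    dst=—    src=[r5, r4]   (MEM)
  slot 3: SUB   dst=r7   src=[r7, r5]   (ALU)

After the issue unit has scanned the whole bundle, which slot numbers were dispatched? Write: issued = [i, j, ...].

slot 0 (ALU): ISSUE — free A0,Mu2,Ld1,B1 rp2 wp1
slot 1 (MUL): ISSUE — free A0,Mu1,Ld1,B1 rp1 wp0
slot 2 (MEM): stall RD_PORT — free A0,Mu1,Ld1,B1 rp1 wp0
slot 3 (ALU): stall FU — free A0,Mu1,Ld1,B1 rp1 wp0

issued = [0, 1]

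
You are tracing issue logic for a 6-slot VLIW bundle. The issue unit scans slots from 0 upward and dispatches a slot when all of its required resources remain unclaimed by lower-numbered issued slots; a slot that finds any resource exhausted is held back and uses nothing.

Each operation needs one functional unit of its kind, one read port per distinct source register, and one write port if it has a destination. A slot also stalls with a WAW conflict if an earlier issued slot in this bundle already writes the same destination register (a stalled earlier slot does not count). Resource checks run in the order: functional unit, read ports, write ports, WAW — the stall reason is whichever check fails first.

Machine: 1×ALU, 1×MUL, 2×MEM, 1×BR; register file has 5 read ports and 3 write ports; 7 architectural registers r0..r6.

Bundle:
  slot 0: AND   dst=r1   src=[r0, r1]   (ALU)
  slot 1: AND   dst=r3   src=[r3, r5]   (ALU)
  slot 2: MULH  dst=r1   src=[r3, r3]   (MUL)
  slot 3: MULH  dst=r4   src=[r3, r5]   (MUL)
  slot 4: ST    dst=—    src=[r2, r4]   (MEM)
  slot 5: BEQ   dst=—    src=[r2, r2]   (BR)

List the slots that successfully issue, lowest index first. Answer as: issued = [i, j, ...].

  0. ALU→r1 ⇒ go  {0A/1Mu/2Ld/1B | 3r 2w}
  1. ALU→r3 ⇒ no(FU)  {0A/1Mu/2Ld/1B | 3r 2w}
  2. MUL→r1 ⇒ no(WAW)  {0A/1Mu/2Ld/1B | 3r 2w}
  3. MUL→r4 ⇒ go  {0A/0Mu/2Ld/1B | 1r 1w}
  4. MEM ⇒ no(RD_PORT)  {0A/0Mu/2Ld/1B | 1r 1w}
  5. BR ⇒ go  {0A/0Mu/2Ld/0B | 0r 1w}

issued = [0, 3, 5]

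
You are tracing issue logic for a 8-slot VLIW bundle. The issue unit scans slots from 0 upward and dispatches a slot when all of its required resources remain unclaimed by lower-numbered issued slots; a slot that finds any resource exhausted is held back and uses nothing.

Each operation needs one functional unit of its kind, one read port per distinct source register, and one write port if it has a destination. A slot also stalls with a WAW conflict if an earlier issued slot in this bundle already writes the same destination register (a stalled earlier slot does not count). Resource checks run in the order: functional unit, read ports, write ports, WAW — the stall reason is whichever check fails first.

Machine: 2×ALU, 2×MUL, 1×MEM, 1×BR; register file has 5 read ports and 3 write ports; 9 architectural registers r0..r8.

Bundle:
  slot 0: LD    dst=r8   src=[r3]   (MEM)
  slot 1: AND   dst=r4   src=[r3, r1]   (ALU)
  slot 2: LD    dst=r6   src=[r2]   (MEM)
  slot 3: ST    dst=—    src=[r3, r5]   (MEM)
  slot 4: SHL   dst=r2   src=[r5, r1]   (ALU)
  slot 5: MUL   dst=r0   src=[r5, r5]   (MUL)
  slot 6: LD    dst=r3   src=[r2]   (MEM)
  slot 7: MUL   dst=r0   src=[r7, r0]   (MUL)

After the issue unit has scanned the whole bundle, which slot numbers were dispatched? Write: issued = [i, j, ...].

issued = [0, 1, 4]

#0 MEM src=r3 dispatched  <A:2 Mu:2 Ld:0 B:1 rd:4 wr:2>
#1 ALU src=r3,r1 dispatched  <A:1 Mu:2 Ld:0 B:1 rd:2 wr:1>
#2 MEM src=r2 held:FU  <A:1 Mu:2 Ld:0 B:1 rd:2 wr:1>
#3 MEM src=r3,r5 held:FU  <A:1 Mu:2 Ld:0 B:1 rd:2 wr:1>
#4 ALU src=r5,r1 dispatched  <A:0 Mu:2 Ld:0 B:1 rd:0 wr:0>
#5 MUL src=r5,r5 held:RD_PORT  <A:0 Mu:2 Ld:0 B:1 rd:0 wr:0>
#6 MEM src=r2 held:FU  <A:0 Mu:2 Ld:0 B:1 rd:0 wr:0>
#7 MUL src=r7,r0 held:RD_PORT  <A:0 Mu:2 Ld:0 B:1 rd:0 wr:0>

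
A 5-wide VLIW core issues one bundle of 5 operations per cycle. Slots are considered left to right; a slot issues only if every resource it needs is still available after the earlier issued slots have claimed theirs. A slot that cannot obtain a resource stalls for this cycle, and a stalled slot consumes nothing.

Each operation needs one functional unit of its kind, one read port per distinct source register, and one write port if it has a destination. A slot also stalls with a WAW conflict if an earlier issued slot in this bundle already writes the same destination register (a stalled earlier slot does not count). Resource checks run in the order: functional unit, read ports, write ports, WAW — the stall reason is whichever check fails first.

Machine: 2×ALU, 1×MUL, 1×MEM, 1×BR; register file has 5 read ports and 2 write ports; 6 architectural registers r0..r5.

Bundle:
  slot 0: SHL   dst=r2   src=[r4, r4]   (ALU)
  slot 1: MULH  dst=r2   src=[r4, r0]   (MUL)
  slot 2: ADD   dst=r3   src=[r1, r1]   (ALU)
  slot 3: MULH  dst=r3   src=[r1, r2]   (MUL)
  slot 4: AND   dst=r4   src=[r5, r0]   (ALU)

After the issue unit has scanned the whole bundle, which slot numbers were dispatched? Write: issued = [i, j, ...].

issued = [0, 2]

(0) want 1×ALU +1rd +1wr — yes → AL1|MU1|ME1|BR1|rd4|wr1
(1) want 1×MUL +2rd +1wr — WAW → AL1|MU1|ME1|BR1|rd4|wr1
(2) want 1×ALU +1rd +1wr — yes → AL0|MU1|ME1|BR1|rd3|wr0
(3) want 1×MUL +2rd +1wr — WR_PORT → AL0|MU1|ME1|BR1|rd3|wr0
(4) want 1×ALU +2rd +1wr — FU → AL0|MU1|ME1|BR1|rd3|wr0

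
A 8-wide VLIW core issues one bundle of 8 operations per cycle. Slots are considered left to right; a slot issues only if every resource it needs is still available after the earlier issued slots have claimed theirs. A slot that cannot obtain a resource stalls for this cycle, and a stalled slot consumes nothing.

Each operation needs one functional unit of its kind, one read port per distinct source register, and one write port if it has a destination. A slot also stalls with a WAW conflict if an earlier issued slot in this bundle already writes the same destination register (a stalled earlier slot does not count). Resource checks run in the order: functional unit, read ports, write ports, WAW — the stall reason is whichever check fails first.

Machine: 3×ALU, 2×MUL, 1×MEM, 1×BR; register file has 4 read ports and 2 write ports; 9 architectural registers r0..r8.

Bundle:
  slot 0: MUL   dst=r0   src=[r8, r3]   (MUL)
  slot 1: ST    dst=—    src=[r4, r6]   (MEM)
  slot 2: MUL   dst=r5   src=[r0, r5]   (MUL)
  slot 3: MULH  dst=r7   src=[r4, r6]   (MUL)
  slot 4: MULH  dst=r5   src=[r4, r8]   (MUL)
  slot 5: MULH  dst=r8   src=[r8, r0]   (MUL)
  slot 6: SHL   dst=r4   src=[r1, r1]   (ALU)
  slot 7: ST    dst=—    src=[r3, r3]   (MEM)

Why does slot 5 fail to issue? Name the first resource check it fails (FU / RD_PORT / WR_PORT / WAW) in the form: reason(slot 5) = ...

slot 0 (MUL): ISSUE — free A3,Mu1,Ld1,B1 rp2 wp1
slot 1 (MEM): ISSUE — free A3,Mu1,Ld0,B1 rp0 wp1
slot 2 (MUL): stall RD_PORT — free A3,Mu1,Ld0,B1 rp0 wp1
slot 3 (MUL): stall RD_PORT — free A3,Mu1,Ld0,B1 rp0 wp1
slot 4 (MUL): stall RD_PORT — free A3,Mu1,Ld0,B1 rp0 wp1
slot 5 (MUL): stall RD_PORT — free A3,Mu1,Ld0,B1 rp0 wp1
slot 6 (ALU): stall RD_PORT — free A3,Mu1,Ld0,B1 rp0 wp1
slot 7 (MEM): stall FU — free A3,Mu1,Ld0,B1 rp0 wp1

reason(slot 5) = RD_PORT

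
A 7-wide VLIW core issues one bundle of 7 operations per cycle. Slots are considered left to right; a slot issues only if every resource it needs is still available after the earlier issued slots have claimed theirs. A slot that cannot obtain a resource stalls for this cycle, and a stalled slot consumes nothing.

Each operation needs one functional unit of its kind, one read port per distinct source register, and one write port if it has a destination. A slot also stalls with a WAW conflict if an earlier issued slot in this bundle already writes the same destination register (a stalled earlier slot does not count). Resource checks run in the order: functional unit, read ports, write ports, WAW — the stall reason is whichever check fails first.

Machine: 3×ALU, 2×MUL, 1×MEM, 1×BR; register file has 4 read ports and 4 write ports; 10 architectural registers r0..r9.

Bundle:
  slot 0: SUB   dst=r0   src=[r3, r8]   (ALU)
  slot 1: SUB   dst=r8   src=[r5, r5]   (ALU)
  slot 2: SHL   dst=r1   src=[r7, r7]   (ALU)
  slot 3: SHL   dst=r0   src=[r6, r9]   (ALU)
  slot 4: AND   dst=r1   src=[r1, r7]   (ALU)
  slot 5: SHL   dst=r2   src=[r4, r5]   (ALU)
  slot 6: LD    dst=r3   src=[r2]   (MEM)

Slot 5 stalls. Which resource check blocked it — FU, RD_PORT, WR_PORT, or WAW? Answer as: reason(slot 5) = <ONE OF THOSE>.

(0) want 1×ALU +2rd +1wr — yes → AL2|MU2|ME1|BR1|rd2|wr3
(1) want 1×ALU +1rd +1wr — yes → AL1|MU2|ME1|BR1|rd1|wr2
(2) want 1×ALU +1rd +1wr — yes → AL0|MU2|ME1|BR1|rd0|wr1
(3) want 1×ALU +2rd +1wr — FU → AL0|MU2|ME1|BR1|rd0|wr1
(4) want 1×ALU +2rd +1wr — FU → AL0|MU2|ME1|BR1|rd0|wr1
(5) want 1×ALU +2rd +1wr — FU → AL0|MU2|ME1|BR1|rd0|wr1
(6) want 1×MEM +1rd +1wr — RD_PORT → AL0|MU2|ME1|BR1|rd0|wr1

reason(slot 5) = FU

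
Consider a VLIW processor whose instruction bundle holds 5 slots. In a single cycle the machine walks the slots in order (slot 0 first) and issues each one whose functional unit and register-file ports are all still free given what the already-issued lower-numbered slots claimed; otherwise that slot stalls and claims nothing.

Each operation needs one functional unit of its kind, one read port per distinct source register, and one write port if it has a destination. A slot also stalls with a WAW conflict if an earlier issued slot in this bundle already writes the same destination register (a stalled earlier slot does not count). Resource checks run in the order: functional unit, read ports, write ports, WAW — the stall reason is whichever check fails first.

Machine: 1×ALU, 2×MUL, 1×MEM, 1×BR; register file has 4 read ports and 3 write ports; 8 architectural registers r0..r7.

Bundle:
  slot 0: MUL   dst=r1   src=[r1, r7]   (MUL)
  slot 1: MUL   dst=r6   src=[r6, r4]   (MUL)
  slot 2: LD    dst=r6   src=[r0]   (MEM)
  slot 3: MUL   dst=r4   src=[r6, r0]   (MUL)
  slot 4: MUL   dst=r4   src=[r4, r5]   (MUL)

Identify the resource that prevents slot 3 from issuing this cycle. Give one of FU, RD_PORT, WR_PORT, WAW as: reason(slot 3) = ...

reason(slot 3) = FU

slot 0 (MUL): ISSUE — free A1,Mu1,Ld1,B1 rp2 wp2
slot 1 (MUL): ISSUE — free A1,Mu0,Ld1,B1 rp0 wp1
slot 2 (MEM): stall RD_PORT — free A1,Mu0,Ld1,B1 rp0 wp1
slot 3 (MUL): stall FU — free A1,Mu0,Ld1,B1 rp0 wp1
slot 4 (MUL): stall FU — free A1,Mu0,Ld1,B1 rp0 wp1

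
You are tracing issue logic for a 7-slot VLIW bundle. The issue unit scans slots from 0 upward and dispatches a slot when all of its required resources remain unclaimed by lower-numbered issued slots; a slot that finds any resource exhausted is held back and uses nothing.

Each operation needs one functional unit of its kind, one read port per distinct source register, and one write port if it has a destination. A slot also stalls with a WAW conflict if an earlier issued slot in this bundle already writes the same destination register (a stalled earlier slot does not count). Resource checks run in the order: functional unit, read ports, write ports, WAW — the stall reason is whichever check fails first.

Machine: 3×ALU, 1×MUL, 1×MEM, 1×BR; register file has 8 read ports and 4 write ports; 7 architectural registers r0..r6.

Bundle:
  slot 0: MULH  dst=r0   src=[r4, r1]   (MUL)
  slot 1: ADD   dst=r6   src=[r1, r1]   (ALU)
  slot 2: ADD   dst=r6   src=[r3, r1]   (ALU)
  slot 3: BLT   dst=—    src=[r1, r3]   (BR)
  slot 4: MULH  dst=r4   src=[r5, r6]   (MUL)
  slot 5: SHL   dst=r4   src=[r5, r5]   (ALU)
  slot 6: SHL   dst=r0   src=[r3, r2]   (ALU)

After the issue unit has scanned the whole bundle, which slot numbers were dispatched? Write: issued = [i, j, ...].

issued = [0, 1, 3, 5]

(0) want 1×MUL +2rd +1wr — yes → AL3|MU0|ME1|BR1|rd6|wr3
(1) want 1×ALU +1rd +1wr — yes → AL2|MU0|ME1|BR1|rd5|wr2
(2) want 1×ALU +2rd +1wr — WAW → AL2|MU0|ME1|BR1|rd5|wr2
(3) want 1×BR +2rd +0wr — yes → AL2|MU0|ME1|BR0|rd3|wr2
(4) want 1×MUL +2rd +1wr — FU → AL2|MU0|ME1|BR0|rd3|wr2
(5) want 1×ALU +1rd +1wr — yes → AL1|MU0|ME1|BR0|rd2|wr1
(6) want 1×ALU +2rd +1wr — WAW → AL1|MU0|ME1|BR0|rd2|wr1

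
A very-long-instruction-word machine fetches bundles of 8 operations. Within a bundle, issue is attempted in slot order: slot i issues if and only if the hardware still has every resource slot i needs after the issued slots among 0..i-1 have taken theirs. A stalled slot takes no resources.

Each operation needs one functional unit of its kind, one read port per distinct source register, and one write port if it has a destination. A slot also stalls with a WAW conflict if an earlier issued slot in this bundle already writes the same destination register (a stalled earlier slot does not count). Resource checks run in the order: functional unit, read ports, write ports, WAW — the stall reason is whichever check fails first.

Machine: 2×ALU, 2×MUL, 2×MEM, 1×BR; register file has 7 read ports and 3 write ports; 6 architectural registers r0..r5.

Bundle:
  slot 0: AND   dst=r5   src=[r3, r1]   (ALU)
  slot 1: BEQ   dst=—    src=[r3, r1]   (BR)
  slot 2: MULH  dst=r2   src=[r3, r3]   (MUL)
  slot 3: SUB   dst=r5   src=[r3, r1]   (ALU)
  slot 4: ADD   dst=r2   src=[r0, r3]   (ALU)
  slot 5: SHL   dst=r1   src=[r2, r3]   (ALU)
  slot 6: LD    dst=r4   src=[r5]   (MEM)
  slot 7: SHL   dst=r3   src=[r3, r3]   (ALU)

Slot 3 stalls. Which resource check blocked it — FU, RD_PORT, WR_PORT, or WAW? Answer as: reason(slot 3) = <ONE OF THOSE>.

slot 0 (ALU): ISSUE — free A1,Mu2,Ld2,B1 rp5 wp2
slot 1 (BR): ISSUE — free A1,Mu2,Ld2,B0 rp3 wp2
slot 2 (MUL): ISSUE — free A1,Mu1,Ld2,B0 rp2 wp1
slot 3 (ALU): stall WAW — free A1,Mu1,Ld2,B0 rp2 wp1
slot 4 (ALU): stall WAW — free A1,Mu1,Ld2,B0 rp2 wp1
slot 5 (ALU): ISSUE — free A0,Mu1,Ld2,B0 rp0 wp0
slot 6 (MEM): stall RD_PORT — free A0,Mu1,Ld2,B0 rp0 wp0
slot 7 (ALU): stall FU — free A0,Mu1,Ld2,B0 rp0 wp0

reason(slot 3) = WAW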